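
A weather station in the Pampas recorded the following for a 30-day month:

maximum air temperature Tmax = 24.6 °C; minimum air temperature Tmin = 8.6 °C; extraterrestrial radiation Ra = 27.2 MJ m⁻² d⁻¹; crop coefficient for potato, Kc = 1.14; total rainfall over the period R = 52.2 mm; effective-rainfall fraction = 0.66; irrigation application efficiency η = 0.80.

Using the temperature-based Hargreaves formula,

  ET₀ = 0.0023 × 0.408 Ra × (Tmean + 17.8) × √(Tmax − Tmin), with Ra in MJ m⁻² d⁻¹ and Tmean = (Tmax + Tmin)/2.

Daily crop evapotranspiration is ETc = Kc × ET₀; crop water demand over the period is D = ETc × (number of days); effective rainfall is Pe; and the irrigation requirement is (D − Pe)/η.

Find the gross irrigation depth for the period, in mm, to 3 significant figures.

107 mm

Tmean = (24.6 + 8.6)/2 = 16.60 °C
0.408 Ra = 0.408 × 27.2 = 11.0976 mm/d equivalent
ET₀ = 0.0023 × 11.0976 × (16.60 + 17.8) × √16.0 = 0.0023 × 11.0976 × 34.40 × 4.0000 = 3.5122 mm/d
ETc = Kc × ET₀ = 1.14 × 3.5122 = 4.0039 mm/d
Crop demand D = ETc × 30 d = 4.0039 × 30 = 120.117 mm
Pe = 0.66 × 52.2 = 34.452 mm
D − Pe = 120.117 − 34.452 = 85.665 mm
Gross irrigation = 85.665 / 0.80 = 107.081 mm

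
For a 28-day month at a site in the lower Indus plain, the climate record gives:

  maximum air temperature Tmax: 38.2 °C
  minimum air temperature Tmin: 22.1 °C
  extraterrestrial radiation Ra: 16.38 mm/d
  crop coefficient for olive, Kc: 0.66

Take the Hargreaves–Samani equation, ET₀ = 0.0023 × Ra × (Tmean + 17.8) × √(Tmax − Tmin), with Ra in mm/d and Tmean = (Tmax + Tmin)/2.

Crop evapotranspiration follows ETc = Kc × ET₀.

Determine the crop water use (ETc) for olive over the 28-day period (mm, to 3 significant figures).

134 mm

Tmean = (38.2 + 22.1)/2 = 30.15 °C
ET₀ = 0.0023 × 16.38 × (30.15 + 17.8) × √16.1 = 0.0023 × 16.38 × 47.95 × 4.0125 = 7.2485 mm/d
ETc = Kc × ET₀ = 0.66 × 7.2485 = 4.7840 mm/d
Over 28 days: 4.7840 × 28 = 133.952 mm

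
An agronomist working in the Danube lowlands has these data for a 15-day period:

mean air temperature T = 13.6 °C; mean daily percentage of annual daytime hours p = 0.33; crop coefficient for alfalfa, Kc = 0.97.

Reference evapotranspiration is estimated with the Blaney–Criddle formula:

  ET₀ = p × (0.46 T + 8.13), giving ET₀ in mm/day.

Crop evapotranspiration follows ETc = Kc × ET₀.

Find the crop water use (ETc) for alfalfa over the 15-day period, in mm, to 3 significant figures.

69.1 mm

ET₀ = 0.33 × (0.46 × 13.6 + 8.13) = 0.33 × 14.386 = 4.7474 mm/d
ETc = Kc × ET₀ = 0.97 × 4.7474 = 4.6050 mm/d
Over 15 days: 4.6050 × 15 = 69.075 mm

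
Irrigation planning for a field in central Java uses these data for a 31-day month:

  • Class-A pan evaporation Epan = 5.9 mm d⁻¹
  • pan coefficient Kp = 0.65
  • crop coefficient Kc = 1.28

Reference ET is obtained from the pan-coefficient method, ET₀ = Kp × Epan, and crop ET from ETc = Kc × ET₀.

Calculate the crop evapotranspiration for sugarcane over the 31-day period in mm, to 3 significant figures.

152 mm

ET₀ = 0.65 × 5.9 = 3.8350 mm/d
ETc = Kc × ET₀ = 1.28 × 3.8350 = 4.9088 mm/d
Over 31 days: 4.9088 × 31 = 152.173 mm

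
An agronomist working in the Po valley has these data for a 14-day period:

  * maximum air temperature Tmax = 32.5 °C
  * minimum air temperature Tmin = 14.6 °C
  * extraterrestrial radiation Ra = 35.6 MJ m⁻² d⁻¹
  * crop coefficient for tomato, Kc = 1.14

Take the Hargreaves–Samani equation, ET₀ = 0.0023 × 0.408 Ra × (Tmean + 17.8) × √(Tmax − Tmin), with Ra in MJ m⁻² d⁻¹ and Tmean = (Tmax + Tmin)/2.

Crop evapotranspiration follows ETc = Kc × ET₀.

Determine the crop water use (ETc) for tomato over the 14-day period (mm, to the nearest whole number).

Tmean = (32.5 + 14.6)/2 = 23.55 °C
0.408 Ra = 0.408 × 35.6 = 14.5248 mm/d equivalent
ET₀ = 0.0023 × 14.5248 × (23.55 + 17.8) × √17.9 = 0.0023 × 14.5248 × 41.35 × 4.2308 = 5.8443 mm/d
ETc = Kc × ET₀ = 1.14 × 5.8443 = 6.6625 mm/d
Over 14 days: 6.6625 × 14 = 93.275 mm

93 mm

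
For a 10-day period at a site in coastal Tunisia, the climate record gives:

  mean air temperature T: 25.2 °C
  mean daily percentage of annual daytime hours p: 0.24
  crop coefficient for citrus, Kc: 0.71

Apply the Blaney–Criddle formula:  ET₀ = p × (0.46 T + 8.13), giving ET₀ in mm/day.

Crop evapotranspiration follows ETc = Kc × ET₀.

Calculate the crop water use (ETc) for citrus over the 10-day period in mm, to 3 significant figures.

33.6 mm

ET₀ = 0.24 × (0.46 × 25.2 + 8.13) = 0.24 × 19.722 = 4.7333 mm/d
ETc = Kc × ET₀ = 0.71 × 4.7333 = 3.3606 mm/d
Over 10 days: 3.3606 × 10 = 33.606 mm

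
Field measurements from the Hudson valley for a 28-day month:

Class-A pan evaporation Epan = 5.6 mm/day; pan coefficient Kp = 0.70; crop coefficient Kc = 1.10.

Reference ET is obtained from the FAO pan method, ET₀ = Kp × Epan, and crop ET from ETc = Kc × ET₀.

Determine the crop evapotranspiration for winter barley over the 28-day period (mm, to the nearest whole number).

ET₀ = 0.70 × 5.6 = 3.9200 mm/d
ETc = Kc × ET₀ = 1.10 × 3.9200 = 4.3120 mm/d
Over 28 days: 4.3120 × 28 = 120.736 mm

121 mm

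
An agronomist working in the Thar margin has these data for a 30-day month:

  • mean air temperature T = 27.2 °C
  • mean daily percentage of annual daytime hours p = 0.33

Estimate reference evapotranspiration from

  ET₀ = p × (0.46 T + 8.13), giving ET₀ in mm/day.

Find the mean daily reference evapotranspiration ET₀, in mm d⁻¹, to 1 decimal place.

ET₀ = 0.33 × (0.46 × 27.2 + 8.13) = 0.33 × 20.642 = 6.8119 mm/d

6.8 mm d⁻¹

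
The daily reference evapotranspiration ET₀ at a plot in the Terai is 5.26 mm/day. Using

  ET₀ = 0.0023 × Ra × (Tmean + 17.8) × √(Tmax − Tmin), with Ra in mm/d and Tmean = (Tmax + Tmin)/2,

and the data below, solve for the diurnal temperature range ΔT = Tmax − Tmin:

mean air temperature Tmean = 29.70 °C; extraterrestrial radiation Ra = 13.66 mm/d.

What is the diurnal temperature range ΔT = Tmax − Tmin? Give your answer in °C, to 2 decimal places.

12.42 °C

√ΔT = ET₀ / [0.0023 × Ra × (Tmean+17.8)] = 5.26 / (0.0023 × 13.66 × 47.50) = 3.5246
ΔT = 3.5246² = 12.423 °C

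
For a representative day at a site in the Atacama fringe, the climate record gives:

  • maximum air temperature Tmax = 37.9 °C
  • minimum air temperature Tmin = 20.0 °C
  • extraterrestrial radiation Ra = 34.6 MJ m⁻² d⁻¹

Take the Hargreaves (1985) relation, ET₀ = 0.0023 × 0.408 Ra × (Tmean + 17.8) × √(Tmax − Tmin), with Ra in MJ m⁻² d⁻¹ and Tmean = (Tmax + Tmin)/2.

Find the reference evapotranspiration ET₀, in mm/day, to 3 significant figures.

6.42 mm/day

Tmean = (37.9 + 20.0)/2 = 28.95 °C
0.408 Ra = 0.408 × 34.6 = 14.1168 mm/d equivalent
ET₀ = 0.0023 × 14.1168 × (28.95 + 17.8) × √17.9 = 0.0023 × 14.1168 × 46.75 × 4.2308 = 6.4220 mm/d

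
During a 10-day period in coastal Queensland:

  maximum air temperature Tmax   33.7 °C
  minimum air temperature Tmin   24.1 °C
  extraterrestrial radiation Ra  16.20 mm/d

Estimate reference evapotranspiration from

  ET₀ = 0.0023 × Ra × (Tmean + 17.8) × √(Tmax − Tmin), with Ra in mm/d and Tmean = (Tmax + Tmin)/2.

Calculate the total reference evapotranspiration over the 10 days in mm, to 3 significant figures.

53.9 mm

Tmean = (33.7 + 24.1)/2 = 28.90 °C
ET₀ = 0.0023 × 16.20 × (28.90 + 17.8) × √9.6 = 0.0023 × 16.20 × 46.70 × 3.0984 = 5.3913 mm/d
Over 10 days: 5.3913 × 10 = 53.913 mm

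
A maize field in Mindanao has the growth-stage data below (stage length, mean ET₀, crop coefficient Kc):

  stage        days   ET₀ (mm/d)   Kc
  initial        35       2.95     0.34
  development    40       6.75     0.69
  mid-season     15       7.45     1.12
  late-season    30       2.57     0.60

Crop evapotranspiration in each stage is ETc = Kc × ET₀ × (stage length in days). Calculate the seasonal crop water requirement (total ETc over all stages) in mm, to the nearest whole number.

393 mm

initial: 0.34 × 2.95 × 35 = 35.11 mm
development: 0.69 × 6.75 × 40 = 186.30 mm
mid-season: 1.12 × 7.45 × 15 = 125.16 mm
late-season: 0.60 × 2.57 × 30 = 46.26 mm
Seasonal total = 392.83 mm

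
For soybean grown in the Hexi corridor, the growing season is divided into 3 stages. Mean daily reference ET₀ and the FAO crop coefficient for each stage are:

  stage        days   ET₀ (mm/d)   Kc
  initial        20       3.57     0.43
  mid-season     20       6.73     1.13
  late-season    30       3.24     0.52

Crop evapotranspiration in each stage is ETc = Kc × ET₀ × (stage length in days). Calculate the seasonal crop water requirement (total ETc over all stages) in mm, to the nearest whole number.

233 mm

initial: 0.43 × 3.57 × 20 = 30.70 mm
mid-season: 1.13 × 6.73 × 20 = 152.10 mm
late-season: 0.52 × 3.24 × 30 = 50.54 mm
Seasonal total = 233.34 mm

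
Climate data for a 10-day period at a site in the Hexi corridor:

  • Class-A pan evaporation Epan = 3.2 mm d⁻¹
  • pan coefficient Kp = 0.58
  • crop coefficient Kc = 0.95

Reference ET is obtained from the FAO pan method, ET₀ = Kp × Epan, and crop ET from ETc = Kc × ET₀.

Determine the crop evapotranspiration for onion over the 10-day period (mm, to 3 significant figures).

17.6 mm

ET₀ = 0.58 × 3.2 = 1.8560 mm/d
ETc = Kc × ET₀ = 0.95 × 1.8560 = 1.7632 mm/d
Over 10 days: 1.7632 × 10 = 17.632 mm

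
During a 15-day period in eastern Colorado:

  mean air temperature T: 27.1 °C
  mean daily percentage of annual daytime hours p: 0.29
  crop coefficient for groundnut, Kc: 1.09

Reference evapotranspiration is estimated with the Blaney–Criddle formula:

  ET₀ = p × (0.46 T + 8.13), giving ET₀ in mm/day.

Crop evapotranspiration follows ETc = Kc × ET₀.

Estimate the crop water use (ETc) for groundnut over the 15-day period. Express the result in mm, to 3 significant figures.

ET₀ = 0.29 × (0.46 × 27.1 + 8.13) = 0.29 × 20.596 = 5.9728 mm/d
ETc = Kc × ET₀ = 1.09 × 5.9728 = 6.5104 mm/d
Over 15 days: 6.5104 × 15 = 97.656 mm

97.7 mm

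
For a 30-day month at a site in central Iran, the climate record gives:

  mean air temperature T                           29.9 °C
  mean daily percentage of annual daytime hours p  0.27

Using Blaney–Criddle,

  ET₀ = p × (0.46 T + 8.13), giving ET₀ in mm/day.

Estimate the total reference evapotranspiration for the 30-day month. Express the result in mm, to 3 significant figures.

ET₀ = 0.27 × (0.46 × 29.9 + 8.13) = 0.27 × 21.884 = 5.9087 mm/d
Monthly total = 5.9087 × 30 = 177.261 mm

177 mm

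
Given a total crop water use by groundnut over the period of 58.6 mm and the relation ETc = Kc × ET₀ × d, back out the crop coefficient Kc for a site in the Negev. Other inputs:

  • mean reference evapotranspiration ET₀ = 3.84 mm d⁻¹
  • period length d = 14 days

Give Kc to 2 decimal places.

1.09

ETc = Kc × ET₀ × d  ⇒  Kc = ETc / (ET₀ × d)
Kc = 58.6 / (3.84 × 14) = 58.6 / 53.76 = 1.0900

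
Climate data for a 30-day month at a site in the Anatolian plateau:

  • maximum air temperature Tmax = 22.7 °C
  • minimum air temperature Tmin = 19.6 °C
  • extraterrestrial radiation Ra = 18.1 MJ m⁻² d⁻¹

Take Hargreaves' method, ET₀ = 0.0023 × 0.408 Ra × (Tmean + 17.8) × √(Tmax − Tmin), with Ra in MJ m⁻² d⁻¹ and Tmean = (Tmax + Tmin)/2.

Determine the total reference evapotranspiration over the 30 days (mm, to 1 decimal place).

Tmean = (22.7 + 19.6)/2 = 21.15 °C
0.408 Ra = 0.408 × 18.1 = 7.3848 mm/d equivalent
ET₀ = 0.0023 × 7.3848 × (21.15 + 17.8) × √3.1 = 0.0023 × 7.3848 × 38.95 × 1.7607 = 1.1648 mm/d
Over 30 days: 1.1648 × 30 = 34.944 mm

34.9 mm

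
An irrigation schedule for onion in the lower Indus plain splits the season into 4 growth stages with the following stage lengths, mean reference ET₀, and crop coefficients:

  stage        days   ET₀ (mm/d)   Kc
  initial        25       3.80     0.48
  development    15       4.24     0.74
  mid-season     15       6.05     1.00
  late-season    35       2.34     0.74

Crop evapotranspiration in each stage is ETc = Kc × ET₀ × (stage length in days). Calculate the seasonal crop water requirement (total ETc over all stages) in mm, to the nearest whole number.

244 mm

initial: 0.48 × 3.80 × 25 = 45.60 mm
development: 0.74 × 4.24 × 15 = 47.06 mm
mid-season: 1.00 × 6.05 × 15 = 90.75 mm
late-season: 0.74 × 2.34 × 35 = 60.61 mm
Seasonal total = 244.02 mm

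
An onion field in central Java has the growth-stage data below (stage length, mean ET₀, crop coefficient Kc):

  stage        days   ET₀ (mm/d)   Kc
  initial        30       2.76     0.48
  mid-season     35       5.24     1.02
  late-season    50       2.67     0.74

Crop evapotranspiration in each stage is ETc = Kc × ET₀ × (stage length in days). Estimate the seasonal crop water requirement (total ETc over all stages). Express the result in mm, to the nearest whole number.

initial: 0.48 × 2.76 × 30 = 39.74 mm
mid-season: 1.02 × 5.24 × 35 = 187.07 mm
late-season: 0.74 × 2.67 × 50 = 98.79 mm
Seasonal total = 325.60 mm

326 mm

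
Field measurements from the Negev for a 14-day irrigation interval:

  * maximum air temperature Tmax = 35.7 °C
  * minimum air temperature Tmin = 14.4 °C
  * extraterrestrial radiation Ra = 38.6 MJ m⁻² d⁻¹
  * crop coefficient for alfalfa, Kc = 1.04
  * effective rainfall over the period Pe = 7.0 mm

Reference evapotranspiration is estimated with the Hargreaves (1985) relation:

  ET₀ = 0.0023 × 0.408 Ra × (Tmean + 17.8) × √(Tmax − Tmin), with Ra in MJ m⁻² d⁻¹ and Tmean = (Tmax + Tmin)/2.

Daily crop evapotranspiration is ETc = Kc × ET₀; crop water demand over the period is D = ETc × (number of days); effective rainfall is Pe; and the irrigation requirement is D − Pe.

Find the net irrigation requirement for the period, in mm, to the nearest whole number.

97 mm

Tmean = (35.7 + 14.4)/2 = 25.05 °C
0.408 Ra = 0.408 × 38.6 = 15.7488 mm/d equivalent
ET₀ = 0.0023 × 15.7488 × (25.05 + 17.8) × √21.3 = 0.0023 × 15.7488 × 42.85 × 4.6152 = 7.1634 mm/d
ETc = Kc × ET₀ = 1.04 × 7.1634 = 7.4499 mm/d
Crop demand D = ETc × 14 d = 7.4499 × 14 = 104.299 mm
D − Pe = 104.299 − 7.0 = 97.299 mm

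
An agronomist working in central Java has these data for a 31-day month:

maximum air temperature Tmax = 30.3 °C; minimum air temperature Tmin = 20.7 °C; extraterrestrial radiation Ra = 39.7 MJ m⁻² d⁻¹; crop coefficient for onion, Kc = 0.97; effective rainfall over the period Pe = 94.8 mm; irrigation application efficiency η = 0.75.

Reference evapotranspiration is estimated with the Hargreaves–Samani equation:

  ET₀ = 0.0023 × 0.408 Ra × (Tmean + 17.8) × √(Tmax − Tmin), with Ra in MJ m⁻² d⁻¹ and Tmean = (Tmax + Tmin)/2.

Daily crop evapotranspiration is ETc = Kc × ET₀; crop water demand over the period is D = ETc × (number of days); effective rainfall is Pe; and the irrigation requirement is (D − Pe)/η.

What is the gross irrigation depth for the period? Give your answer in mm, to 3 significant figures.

74.0 mm

Tmean = (30.3 + 20.7)/2 = 25.50 °C
0.408 Ra = 0.408 × 39.7 = 16.1976 mm/d equivalent
ET₀ = 0.0023 × 16.1976 × (25.50 + 17.8) × √9.6 = 0.0023 × 16.1976 × 43.30 × 3.0984 = 4.9981 mm/d
ETc = Kc × ET₀ = 0.97 × 4.9981 = 4.8482 mm/d
Crop demand D = ETc × 31 d = 4.8482 × 31 = 150.294 mm
D − Pe = 150.294 − 94.8 = 55.494 mm
Gross irrigation = 55.494 / 0.75 = 73.992 mm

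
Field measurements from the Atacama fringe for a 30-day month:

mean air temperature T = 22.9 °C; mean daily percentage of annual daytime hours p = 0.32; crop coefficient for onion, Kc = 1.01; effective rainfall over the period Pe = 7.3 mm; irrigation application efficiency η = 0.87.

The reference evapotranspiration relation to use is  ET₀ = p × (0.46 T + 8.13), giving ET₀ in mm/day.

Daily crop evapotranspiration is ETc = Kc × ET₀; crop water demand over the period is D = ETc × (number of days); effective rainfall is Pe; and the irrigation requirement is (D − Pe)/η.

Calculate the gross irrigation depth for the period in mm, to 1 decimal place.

199.6 mm

ET₀ = 0.32 × (0.46 × 22.9 + 8.13) = 0.32 × 18.664 = 5.9725 mm/d
ETc = Kc × ET₀ = 1.01 × 5.9725 = 6.0322 mm/d
Crop demand D = ETc × 30 d = 6.0322 × 30 = 180.966 mm
D − Pe = 180.966 − 7.3 = 173.666 mm
Gross irrigation = 173.666 / 0.87 = 199.616 mm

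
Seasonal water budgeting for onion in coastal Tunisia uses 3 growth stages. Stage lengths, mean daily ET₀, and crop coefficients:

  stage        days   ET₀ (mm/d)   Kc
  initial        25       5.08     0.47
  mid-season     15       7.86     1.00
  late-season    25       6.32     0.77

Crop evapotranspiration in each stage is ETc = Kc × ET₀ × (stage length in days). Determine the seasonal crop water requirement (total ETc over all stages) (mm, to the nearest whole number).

299 mm

initial: 0.47 × 5.08 × 25 = 59.69 mm
mid-season: 1.00 × 7.86 × 15 = 117.90 mm
late-season: 0.77 × 6.32 × 25 = 121.66 mm
Seasonal total = 299.25 mm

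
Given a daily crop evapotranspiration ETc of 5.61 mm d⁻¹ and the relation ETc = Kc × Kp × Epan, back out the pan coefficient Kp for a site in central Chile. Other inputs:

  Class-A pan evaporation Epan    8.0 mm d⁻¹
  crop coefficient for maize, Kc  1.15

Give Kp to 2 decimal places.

0.61

ETc = Kc × Kp × Epan  ⇒  Kp = ETc / (Kc × Epan)
Kp = 5.61 / (1.15 × 8.0) = 5.61 / 9.200 = 0.6098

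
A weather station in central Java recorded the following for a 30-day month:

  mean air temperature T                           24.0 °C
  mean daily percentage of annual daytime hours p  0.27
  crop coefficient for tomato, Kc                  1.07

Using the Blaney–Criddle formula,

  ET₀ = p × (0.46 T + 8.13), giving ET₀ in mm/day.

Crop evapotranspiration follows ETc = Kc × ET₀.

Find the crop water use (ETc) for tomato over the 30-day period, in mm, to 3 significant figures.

ET₀ = 0.27 × (0.46 × 24.0 + 8.13) = 0.27 × 19.170 = 5.1759 mm/d
ETc = Kc × ET₀ = 1.07 × 5.1759 = 5.5382 mm/d
Over 30 days: 5.5382 × 30 = 166.146 mm

166 mm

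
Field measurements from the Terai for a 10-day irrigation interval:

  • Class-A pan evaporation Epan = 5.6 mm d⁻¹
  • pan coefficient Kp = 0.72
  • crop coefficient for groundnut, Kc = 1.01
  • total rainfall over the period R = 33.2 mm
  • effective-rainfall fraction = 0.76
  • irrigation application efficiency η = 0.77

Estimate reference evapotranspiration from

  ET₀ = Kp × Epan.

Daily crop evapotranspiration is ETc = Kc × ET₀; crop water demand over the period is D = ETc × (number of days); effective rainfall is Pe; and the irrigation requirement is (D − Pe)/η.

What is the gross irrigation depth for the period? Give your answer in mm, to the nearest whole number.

20 mm

ET₀ = 0.72 × 5.6 = 4.0320 mm/d
ETc = Kc × ET₀ = 1.01 × 4.0320 = 4.0723 mm/d
Crop demand D = ETc × 10 d = 4.0723 × 10 = 40.723 mm
Pe = 0.76 × 33.2 = 25.232 mm
D − Pe = 40.723 − 25.232 = 15.491 mm
Gross irrigation = 15.491 / 0.77 = 20.118 mm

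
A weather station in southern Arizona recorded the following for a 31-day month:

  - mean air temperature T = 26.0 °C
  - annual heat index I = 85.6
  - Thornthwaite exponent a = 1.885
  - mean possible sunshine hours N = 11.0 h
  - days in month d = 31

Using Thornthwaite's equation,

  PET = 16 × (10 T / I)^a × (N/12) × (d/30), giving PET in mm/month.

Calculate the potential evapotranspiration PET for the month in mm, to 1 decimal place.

123.1 mm

10T/I = 10 × 26.0 / 85.6 = 3.0374
(10T/I)^a = 3.0374^1.885 = 8.1193
Uncorrected PET = 16 × 8.1193 = 129.909 mm
Correction = (N/12)(d/30) = (11.0/12)(31/30) = 0.9472
PET = 129.909 × 0.9472 = 123.050 mm/month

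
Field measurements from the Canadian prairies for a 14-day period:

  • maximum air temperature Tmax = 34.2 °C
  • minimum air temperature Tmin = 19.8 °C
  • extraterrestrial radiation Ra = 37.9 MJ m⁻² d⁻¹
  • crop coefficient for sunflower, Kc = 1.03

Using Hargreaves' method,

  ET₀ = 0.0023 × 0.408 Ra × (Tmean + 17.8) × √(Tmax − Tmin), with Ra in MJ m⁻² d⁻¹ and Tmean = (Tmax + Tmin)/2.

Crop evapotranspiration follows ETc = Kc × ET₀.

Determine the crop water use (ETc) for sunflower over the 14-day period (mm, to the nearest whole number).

87 mm

Tmean = (34.2 + 19.8)/2 = 27.00 °C
0.408 Ra = 0.408 × 37.9 = 15.4632 mm/d equivalent
ET₀ = 0.0023 × 15.4632 × (27.00 + 17.8) × √14.4 = 0.0023 × 15.4632 × 44.80 × 3.7947 = 6.0462 mm/d
ETc = Kc × ET₀ = 1.03 × 6.0462 = 6.2276 mm/d
Over 14 days: 6.2276 × 14 = 87.186 mm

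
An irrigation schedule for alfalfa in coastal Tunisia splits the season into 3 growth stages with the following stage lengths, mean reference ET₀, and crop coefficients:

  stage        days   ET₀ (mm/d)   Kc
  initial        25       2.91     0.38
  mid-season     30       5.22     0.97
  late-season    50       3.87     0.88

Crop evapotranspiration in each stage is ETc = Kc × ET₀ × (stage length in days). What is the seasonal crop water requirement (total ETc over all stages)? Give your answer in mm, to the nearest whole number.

initial: 0.38 × 2.91 × 25 = 27.65 mm
mid-season: 0.97 × 5.22 × 30 = 151.90 mm
late-season: 0.88 × 3.87 × 50 = 170.28 mm
Seasonal total = 349.83 mm

350 mm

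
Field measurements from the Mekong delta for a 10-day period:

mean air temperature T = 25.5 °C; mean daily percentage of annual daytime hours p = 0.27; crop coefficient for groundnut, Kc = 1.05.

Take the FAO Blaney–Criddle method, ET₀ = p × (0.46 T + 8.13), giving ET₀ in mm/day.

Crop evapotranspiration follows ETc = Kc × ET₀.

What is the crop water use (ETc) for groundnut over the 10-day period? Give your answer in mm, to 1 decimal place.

ET₀ = 0.27 × (0.46 × 25.5 + 8.13) = 0.27 × 19.860 = 5.3622 mm/d
ETc = Kc × ET₀ = 1.05 × 5.3622 = 5.6303 mm/d
Over 10 days: 5.6303 × 10 = 56.303 mm

56.3 mm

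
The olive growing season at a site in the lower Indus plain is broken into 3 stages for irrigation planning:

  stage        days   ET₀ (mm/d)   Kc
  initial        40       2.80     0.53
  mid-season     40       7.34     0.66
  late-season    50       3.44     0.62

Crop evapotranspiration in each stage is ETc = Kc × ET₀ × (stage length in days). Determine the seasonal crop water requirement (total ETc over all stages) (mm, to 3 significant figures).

360 mm

initial: 0.53 × 2.80 × 40 = 59.36 mm
mid-season: 0.66 × 7.34 × 40 = 193.78 mm
late-season: 0.62 × 3.44 × 50 = 106.64 mm
Seasonal total = 359.78 mm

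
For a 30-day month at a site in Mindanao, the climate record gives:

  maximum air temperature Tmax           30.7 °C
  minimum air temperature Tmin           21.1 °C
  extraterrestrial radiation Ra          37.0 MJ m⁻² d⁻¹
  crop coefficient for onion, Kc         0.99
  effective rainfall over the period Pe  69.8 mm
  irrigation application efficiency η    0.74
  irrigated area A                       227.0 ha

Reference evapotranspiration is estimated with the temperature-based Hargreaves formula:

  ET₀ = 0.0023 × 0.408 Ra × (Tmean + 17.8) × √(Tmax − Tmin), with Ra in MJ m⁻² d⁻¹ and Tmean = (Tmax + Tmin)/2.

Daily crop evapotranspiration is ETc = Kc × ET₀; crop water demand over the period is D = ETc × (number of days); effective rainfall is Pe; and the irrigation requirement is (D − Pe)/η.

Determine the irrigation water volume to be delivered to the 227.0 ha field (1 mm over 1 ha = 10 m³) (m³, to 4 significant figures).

214200 m³

Tmean = (30.7 + 21.1)/2 = 25.90 °C
0.408 Ra = 0.408 × 37.0 = 15.0960 mm/d equivalent
ET₀ = 0.0023 × 15.0960 × (25.90 + 17.8) × √9.6 = 0.0023 × 15.0960 × 43.70 × 3.0984 = 4.7012 mm/d
ETc = Kc × ET₀ = 0.99 × 4.7012 = 4.6542 mm/d
Crop demand D = ETc × 30 d = 4.6542 × 30 = 139.626 mm
D − Pe = 139.626 − 69.8 = 69.826 mm
Gross irrigation = 69.826 / 0.74 = 94.359 mm
Volume = 94.359 mm × 227.0 ha × 10 = 214194.9 m³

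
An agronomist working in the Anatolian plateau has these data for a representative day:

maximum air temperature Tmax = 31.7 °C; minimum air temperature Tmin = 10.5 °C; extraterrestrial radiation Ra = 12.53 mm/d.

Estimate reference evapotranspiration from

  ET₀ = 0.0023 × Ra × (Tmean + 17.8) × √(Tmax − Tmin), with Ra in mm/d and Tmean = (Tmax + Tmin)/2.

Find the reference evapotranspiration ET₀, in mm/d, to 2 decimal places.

5.16 mm/d

Tmean = (31.7 + 10.5)/2 = 21.10 °C
ET₀ = 0.0023 × 12.53 × (21.10 + 17.8) × √21.2 = 0.0023 × 12.53 × 38.90 × 4.6043 = 5.1617 mm/d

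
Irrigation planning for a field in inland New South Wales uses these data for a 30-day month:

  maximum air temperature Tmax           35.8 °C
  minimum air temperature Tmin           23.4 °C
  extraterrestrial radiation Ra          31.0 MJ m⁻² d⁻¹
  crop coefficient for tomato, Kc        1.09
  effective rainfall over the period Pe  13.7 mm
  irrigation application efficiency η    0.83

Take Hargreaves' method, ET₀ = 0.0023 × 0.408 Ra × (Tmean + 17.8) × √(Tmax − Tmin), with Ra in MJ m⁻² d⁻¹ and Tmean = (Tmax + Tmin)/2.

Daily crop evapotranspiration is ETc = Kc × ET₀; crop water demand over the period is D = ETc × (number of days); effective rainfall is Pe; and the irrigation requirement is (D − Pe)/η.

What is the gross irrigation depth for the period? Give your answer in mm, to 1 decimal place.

Tmean = (35.8 + 23.4)/2 = 29.60 °C
0.408 Ra = 0.408 × 31.0 = 12.6480 mm/d equivalent
ET₀ = 0.0023 × 12.6480 × (29.60 + 17.8) × √12.4 = 0.0023 × 12.6480 × 47.40 × 3.5214 = 4.8556 mm/d
ETc = Kc × ET₀ = 1.09 × 4.8556 = 5.2926 mm/d
Crop demand D = ETc × 30 d = 5.2926 × 30 = 158.778 mm
D − Pe = 158.778 − 13.7 = 145.078 mm
Gross irrigation = 145.078 / 0.83 = 174.793 mm

174.8 mm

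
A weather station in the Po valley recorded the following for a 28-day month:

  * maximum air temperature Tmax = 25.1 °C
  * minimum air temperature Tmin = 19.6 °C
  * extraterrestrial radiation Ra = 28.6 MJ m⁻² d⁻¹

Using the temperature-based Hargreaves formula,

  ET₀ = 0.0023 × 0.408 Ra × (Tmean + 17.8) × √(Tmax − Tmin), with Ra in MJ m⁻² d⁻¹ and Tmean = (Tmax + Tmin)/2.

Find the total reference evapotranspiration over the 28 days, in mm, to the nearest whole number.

Tmean = (25.1 + 19.6)/2 = 22.35 °C
0.408 Ra = 0.408 × 28.6 = 11.6688 mm/d equivalent
ET₀ = 0.0023 × 11.6688 × (22.35 + 17.8) × √5.5 = 0.0023 × 11.6688 × 40.15 × 2.3452 = 2.5271 mm/d
Over 28 days: 2.5271 × 28 = 70.759 mm

71 mm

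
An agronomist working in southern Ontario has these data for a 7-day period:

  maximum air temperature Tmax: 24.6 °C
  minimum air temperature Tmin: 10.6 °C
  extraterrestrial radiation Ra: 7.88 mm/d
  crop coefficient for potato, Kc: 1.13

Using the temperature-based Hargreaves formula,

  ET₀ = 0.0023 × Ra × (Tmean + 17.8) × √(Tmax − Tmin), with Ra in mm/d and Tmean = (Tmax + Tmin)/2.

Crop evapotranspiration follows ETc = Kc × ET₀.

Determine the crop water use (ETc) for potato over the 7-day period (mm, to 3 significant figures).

Tmean = (24.6 + 10.6)/2 = 17.60 °C
ET₀ = 0.0023 × 7.88 × (17.60 + 17.8) × √14.0 = 0.0023 × 7.88 × 35.40 × 3.7417 = 2.4006 mm/d
ETc = Kc × ET₀ = 1.13 × 2.4006 = 2.7127 mm/d
Over 7 days: 2.7127 × 7 = 18.989 mm

19.0 mm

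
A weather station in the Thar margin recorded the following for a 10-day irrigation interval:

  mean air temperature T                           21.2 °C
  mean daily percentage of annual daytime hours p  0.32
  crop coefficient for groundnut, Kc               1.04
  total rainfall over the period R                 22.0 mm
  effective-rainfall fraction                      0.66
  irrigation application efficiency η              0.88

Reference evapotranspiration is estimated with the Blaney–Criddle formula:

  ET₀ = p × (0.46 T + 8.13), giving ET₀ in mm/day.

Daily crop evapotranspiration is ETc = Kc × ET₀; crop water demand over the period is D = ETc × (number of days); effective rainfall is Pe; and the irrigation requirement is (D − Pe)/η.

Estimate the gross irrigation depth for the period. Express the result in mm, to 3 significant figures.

51.1 mm

ET₀ = 0.32 × (0.46 × 21.2 + 8.13) = 0.32 × 17.882 = 5.7222 mm/d
ETc = Kc × ET₀ = 1.04 × 5.7222 = 5.9511 mm/d
Crop demand D = ETc × 10 d = 5.9511 × 10 = 59.511 mm
Pe = 0.66 × 22.0 = 14.520 mm
D − Pe = 59.511 − 14.520 = 44.991 mm
Gross irrigation = 44.991 / 0.88 = 51.126 mm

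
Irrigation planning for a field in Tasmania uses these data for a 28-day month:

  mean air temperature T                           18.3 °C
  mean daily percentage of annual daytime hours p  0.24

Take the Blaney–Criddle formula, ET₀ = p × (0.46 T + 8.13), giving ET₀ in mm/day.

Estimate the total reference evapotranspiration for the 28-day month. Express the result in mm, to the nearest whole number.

ET₀ = 0.24 × (0.46 × 18.3 + 8.13) = 0.24 × 16.548 = 3.9715 mm/d
Monthly total = 3.9715 × 28 = 111.202 mm

111 mm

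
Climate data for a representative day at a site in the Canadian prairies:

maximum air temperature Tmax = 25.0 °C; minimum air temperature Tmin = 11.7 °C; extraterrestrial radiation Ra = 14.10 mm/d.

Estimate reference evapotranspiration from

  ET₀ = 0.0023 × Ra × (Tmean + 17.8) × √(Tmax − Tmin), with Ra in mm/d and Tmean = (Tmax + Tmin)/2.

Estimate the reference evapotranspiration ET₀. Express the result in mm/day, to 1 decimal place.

4.3 mm/day

Tmean = (25.0 + 11.7)/2 = 18.35 °C
ET₀ = 0.0023 × 14.10 × (18.35 + 17.8) × √13.3 = 0.0023 × 14.10 × 36.15 × 3.6469 = 4.2754 mm/d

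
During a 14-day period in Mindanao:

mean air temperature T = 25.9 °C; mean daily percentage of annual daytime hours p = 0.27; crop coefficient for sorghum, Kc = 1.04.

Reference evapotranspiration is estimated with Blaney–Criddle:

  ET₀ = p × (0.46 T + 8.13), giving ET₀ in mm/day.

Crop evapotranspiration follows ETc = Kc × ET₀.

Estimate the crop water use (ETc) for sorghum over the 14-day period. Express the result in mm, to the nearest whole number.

79 mm

ET₀ = 0.27 × (0.46 × 25.9 + 8.13) = 0.27 × 20.044 = 5.4119 mm/d
ETc = Kc × ET₀ = 1.04 × 5.4119 = 5.6284 mm/d
Over 14 days: 5.6284 × 14 = 78.798 mm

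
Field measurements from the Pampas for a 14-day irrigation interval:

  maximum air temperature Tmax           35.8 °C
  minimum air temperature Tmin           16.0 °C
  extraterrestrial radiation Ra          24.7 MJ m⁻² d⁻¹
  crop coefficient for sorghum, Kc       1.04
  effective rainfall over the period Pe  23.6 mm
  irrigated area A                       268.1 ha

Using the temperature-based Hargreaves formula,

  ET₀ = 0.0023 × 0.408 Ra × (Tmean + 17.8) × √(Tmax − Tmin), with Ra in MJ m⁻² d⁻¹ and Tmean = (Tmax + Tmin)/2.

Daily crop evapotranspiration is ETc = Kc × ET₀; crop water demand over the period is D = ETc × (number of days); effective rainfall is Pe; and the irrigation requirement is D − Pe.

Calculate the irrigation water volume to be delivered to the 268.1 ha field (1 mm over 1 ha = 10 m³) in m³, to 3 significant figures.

Tmean = (35.8 + 16.0)/2 = 25.90 °C
0.408 Ra = 0.408 × 24.7 = 10.0776 mm/d equivalent
ET₀ = 0.0023 × 10.0776 × (25.90 + 17.8) × √19.8 = 0.0023 × 10.0776 × 43.70 × 4.4497 = 4.5071 mm/d
ETc = Kc × ET₀ = 1.04 × 4.5071 = 4.6874 mm/d
Crop demand D = ETc × 14 d = 4.6874 × 14 = 65.624 mm
D − Pe = 65.624 − 23.6 = 42.024 mm
Volume = 42.024 mm × 268.1 ha × 10 = 112666.3 m³

113000 m³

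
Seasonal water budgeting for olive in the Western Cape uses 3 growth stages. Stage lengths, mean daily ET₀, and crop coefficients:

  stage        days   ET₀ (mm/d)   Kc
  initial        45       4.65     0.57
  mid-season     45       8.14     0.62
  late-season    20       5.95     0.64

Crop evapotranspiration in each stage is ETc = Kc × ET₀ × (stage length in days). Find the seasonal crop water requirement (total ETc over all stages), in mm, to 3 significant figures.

423 mm

initial: 0.57 × 4.65 × 45 = 119.27 mm
mid-season: 0.62 × 8.14 × 45 = 227.11 mm
late-season: 0.64 × 5.95 × 20 = 76.16 mm
Seasonal total = 422.54 mm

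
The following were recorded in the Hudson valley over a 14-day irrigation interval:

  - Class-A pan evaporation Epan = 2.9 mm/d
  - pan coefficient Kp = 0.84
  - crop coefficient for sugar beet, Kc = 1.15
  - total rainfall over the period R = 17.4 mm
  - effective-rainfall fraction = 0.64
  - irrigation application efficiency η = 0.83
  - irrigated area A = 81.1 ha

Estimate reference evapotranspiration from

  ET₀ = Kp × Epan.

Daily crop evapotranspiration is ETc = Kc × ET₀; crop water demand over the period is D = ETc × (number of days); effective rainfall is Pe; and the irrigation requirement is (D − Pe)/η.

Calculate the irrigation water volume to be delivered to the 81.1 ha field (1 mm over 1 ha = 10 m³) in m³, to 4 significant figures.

ET₀ = 0.84 × 2.9 = 2.4360 mm/d
ETc = Kc × ET₀ = 1.15 × 2.4360 = 2.8014 mm/d
Crop demand D = ETc × 14 d = 2.8014 × 14 = 39.220 mm
Pe = 0.64 × 17.4 = 11.136 mm
D − Pe = 39.220 − 11.136 = 28.084 mm
Gross irrigation = 28.084 / 0.83 = 33.836 mm
Volume = 33.836 mm × 81.1 ha × 10 = 27441.0 m³

27440 m³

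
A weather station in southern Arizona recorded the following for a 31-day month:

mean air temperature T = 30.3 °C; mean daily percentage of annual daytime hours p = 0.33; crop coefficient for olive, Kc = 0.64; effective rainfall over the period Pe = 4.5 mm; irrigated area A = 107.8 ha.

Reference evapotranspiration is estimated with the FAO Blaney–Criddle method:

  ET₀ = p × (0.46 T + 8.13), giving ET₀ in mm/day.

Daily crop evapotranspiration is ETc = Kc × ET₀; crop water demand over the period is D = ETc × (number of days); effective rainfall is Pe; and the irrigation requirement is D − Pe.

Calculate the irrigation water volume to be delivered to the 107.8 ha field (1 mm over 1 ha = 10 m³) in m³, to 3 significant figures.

ET₀ = 0.33 × (0.46 × 30.3 + 8.13) = 0.33 × 22.068 = 7.2824 mm/d
ETc = Kc × ET₀ = 0.64 × 7.2824 = 4.6607 mm/d
Crop demand D = ETc × 31 d = 4.6607 × 31 = 144.482 mm
D − Pe = 144.482 − 4.5 = 139.982 mm
Volume = 139.982 mm × 107.8 ha × 10 = 150900.6 m³

151000 m³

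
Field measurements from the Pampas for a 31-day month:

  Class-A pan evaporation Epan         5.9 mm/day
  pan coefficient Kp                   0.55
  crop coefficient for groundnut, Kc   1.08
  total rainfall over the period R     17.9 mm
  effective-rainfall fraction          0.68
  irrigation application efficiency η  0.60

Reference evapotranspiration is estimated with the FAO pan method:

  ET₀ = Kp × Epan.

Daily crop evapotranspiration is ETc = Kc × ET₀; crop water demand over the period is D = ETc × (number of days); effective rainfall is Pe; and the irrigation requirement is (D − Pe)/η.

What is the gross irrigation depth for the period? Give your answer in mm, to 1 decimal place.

ET₀ = 0.55 × 5.9 = 3.2450 mm/d
ETc = Kc × ET₀ = 1.08 × 3.2450 = 3.5046 mm/d
Crop demand D = ETc × 31 d = 3.5046 × 31 = 108.643 mm
Pe = 0.68 × 17.9 = 12.172 mm
D − Pe = 108.643 − 12.172 = 96.471 mm
Gross irrigation = 96.471 / 0.60 = 160.785 mm

160.8 mm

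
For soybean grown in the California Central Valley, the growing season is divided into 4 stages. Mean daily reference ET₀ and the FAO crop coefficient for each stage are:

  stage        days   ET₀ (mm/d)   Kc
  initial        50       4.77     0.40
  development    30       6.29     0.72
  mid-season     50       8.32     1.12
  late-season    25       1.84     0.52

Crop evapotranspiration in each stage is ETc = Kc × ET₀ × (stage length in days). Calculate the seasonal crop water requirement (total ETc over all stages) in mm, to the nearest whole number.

initial: 0.40 × 4.77 × 50 = 95.40 mm
development: 0.72 × 6.29 × 30 = 135.86 mm
mid-season: 1.12 × 8.32 × 50 = 465.92 mm
late-season: 0.52 × 1.84 × 25 = 23.92 mm
Seasonal total = 721.10 mm

721 mm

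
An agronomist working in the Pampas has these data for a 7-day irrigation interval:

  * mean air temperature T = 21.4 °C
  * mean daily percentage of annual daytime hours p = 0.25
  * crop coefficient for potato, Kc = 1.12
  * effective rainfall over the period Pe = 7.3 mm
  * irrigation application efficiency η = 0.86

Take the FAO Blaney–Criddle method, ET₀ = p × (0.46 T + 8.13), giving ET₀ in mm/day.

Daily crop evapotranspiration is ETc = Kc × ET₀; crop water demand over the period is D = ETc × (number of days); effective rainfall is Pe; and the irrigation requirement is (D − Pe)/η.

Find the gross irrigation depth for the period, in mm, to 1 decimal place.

32.5 mm

ET₀ = 0.25 × (0.46 × 21.4 + 8.13) = 0.25 × 17.974 = 4.4935 mm/d
ETc = Kc × ET₀ = 1.12 × 4.4935 = 5.0327 mm/d
Crop demand D = ETc × 7 d = 5.0327 × 7 = 35.229 mm
D − Pe = 35.229 − 7.3 = 27.929 mm
Gross irrigation = 27.929 / 0.86 = 32.476 mm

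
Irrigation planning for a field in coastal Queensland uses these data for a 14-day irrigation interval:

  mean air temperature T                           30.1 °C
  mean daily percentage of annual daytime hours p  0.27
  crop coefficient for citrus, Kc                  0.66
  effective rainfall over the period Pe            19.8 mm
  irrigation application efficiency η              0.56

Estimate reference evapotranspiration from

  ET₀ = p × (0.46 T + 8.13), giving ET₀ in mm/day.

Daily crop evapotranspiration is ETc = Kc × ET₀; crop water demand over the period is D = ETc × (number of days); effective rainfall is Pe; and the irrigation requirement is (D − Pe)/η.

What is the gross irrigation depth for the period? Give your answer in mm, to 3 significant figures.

62.5 mm

ET₀ = 0.27 × (0.46 × 30.1 + 8.13) = 0.27 × 21.976 = 5.9335 mm/d
ETc = Kc × ET₀ = 0.66 × 5.9335 = 3.9161 mm/d
Crop demand D = ETc × 14 d = 3.9161 × 14 = 54.825 mm
D − Pe = 54.825 − 19.8 = 35.025 mm
Gross irrigation = 35.025 / 0.56 = 62.545 mm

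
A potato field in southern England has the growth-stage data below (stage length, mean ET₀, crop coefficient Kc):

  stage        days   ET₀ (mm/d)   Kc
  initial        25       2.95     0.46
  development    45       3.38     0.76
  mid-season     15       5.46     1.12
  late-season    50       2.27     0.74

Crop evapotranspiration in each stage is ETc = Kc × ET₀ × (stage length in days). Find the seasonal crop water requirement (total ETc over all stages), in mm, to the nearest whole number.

initial: 0.46 × 2.95 × 25 = 33.93 mm
development: 0.76 × 3.38 × 45 = 115.60 mm
mid-season: 1.12 × 5.46 × 15 = 91.73 mm
late-season: 0.74 × 2.27 × 50 = 83.99 mm
Seasonal total = 325.25 mm

325 mm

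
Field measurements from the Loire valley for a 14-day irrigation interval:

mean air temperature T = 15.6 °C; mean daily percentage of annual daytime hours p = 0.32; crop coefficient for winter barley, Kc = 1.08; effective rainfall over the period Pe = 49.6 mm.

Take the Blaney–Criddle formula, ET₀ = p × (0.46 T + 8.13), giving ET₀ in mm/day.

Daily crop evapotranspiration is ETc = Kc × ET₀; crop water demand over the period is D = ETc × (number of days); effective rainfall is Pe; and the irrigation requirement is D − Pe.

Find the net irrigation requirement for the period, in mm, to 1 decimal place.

ET₀ = 0.32 × (0.46 × 15.6 + 8.13) = 0.32 × 15.306 = 4.8979 mm/d
ETc = Kc × ET₀ = 1.08 × 4.8979 = 5.2897 mm/d
Crop demand D = ETc × 14 d = 5.2897 × 14 = 74.056 mm
D − Pe = 74.056 − 49.6 = 24.456 mm

24.5 mm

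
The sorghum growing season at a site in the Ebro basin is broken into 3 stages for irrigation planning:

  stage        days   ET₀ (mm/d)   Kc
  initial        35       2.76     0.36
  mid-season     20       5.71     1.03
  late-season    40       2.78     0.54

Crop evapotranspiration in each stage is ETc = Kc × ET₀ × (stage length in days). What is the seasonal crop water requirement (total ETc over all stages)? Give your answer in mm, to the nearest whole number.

212 mm

initial: 0.36 × 2.76 × 35 = 34.78 mm
mid-season: 1.03 × 5.71 × 20 = 117.63 mm
late-season: 0.54 × 2.78 × 40 = 60.05 mm
Seasonal total = 212.46 mm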